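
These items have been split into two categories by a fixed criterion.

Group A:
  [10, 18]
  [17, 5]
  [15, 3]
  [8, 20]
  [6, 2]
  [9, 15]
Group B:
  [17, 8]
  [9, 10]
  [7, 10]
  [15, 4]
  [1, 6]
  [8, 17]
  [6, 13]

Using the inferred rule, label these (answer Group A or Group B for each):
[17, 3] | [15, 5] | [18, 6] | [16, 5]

Comparing the two groups points to one rule — sum is even.
Group A: [17, 3], since 17+3 = 20.
Group A: [15, 5], since 15+5 = 20.
Group A: [18, 6], since 18+6 = 24.
Group B: [16, 5], since 16+5 = 21.

Group A, Group A, Group A, Group B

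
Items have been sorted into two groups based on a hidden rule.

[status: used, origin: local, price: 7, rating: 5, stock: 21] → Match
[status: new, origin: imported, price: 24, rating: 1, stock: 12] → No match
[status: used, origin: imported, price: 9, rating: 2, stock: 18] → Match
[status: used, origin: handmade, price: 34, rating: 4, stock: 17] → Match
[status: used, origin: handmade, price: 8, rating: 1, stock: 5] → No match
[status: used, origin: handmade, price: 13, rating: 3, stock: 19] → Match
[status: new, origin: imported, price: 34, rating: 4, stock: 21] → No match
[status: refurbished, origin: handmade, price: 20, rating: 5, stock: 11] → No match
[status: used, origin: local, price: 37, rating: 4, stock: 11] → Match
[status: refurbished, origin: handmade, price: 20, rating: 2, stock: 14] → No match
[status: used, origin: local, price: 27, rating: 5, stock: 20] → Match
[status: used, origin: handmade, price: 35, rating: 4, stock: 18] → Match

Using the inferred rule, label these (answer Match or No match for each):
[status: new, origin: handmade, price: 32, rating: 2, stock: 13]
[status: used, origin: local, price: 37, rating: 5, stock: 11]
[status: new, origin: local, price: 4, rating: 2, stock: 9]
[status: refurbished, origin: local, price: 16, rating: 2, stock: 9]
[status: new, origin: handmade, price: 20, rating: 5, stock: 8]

The rule appears to be: status is used AND rating ≥ 2.
No match: [status: new, origin: handmade, price: 32, rating: 2, stock: 13], since status is new, rating = 2.
Match: [status: used, origin: local, price: 37, rating: 5, stock: 11], since status is used, rating = 5.
No match: [status: new, origin: local, price: 4, rating: 2, stock: 9], since status is new, rating = 2.
No match: [status: refurbished, origin: local, price: 16, rating: 2, stock: 9], since status is refurbished, rating = 2.
No match: [status: new, origin: handmade, price: 20, rating: 5, stock: 8], since status is new, rating = 5.

No match, Match, No match, No match, No match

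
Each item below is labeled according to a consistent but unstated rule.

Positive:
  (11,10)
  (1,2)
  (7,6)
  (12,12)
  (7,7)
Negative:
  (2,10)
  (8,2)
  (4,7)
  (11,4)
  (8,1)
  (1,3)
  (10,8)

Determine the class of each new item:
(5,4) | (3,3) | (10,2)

The simplest hypothesis consistent with all the labels is: |first − second| ≤ 1.
(5,4) → |5−4| = 1 → Positive. (3,3) → |3−3| = 0 → Positive. (10,2) → |10−2| = 8 → Negative.

Positive, Positive, Negative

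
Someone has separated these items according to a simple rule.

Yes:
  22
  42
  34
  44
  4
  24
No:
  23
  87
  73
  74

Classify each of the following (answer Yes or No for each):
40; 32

'Yes' ⟺ even AND at most 44.
40 → 40 is even, 40 ≤ 44 → Yes. 32 → 32 is even, 32 ≤ 44 → Yes.

Yes, Yes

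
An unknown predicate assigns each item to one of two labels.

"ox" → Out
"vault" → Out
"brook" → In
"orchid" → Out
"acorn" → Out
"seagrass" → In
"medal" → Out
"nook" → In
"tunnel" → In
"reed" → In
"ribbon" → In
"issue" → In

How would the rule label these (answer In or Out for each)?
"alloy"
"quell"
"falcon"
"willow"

Rule: has a double letter. This holds for each 'In' example and fails for each 'Out' one.
"alloy" — 'll' doubled, hence In. "quell" — 'll' doubled, hence In. "falcon" — no doubled letter, hence Out. "willow" — 'll' doubled, hence In.

In, In, Out, In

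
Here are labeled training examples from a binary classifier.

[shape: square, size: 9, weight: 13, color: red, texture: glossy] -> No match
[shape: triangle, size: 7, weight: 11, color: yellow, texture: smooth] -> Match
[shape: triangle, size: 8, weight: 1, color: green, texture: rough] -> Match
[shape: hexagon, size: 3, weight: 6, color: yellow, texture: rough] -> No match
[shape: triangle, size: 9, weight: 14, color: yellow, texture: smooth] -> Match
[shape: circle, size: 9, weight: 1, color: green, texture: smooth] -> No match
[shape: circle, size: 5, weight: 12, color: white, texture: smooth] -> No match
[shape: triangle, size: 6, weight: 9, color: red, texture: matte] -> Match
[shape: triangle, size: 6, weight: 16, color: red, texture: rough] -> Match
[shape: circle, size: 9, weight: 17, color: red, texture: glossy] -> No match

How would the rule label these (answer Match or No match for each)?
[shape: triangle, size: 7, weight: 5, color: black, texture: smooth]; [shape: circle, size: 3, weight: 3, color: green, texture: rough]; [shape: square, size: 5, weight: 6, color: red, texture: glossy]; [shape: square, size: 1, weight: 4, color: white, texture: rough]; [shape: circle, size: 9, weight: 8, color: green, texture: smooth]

Match, No match, No match, No match, No match

The rule appears to be: shape is triangle.
Match: [shape: triangle, size: 7, weight: 5, color: black, texture: smooth], since shape is triangle. No match: [shape: circle, size: 3, weight: 3, color: green, texture: rough], since shape is circle. No match: [shape: square, size: 5, weight: 6, color: red, texture: glossy], since shape is square. No match: [shape: square, size: 1, weight: 4, color: white, texture: rough], since shape is square. No match: [shape: circle, size: 9, weight: 8, color: green, texture: smooth], since shape is circle.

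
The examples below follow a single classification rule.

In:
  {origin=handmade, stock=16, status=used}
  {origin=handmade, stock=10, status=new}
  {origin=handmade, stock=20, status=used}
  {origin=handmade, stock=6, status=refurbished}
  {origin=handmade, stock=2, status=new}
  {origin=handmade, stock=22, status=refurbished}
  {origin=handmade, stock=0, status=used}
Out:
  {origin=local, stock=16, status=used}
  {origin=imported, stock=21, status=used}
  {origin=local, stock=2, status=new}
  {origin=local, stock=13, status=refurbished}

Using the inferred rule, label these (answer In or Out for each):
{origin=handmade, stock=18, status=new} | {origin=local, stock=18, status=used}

Rule: origin is handmade. This holds for each 'In' example and fails for each 'Out' one.
{origin=handmade, stock=18, status=new}: origin is handmade — has this property, so In. {origin=local, stock=18, status=used}: origin is local — doesn't match, so Out.

In, Out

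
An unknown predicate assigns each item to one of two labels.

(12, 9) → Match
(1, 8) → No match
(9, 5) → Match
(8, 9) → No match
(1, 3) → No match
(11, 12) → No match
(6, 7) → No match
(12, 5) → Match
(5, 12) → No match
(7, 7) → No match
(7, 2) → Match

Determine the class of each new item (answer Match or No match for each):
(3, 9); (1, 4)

No match, No match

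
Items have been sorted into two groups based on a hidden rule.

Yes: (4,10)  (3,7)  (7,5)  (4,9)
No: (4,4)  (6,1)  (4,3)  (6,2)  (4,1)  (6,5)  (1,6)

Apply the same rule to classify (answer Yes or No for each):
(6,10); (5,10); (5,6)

Yes, Yes, No

The rule appears to be: max ≥ 7.
Yes: (6,10), since max 10. Yes: (5,10), since max 10. No: (5,6), since max 6.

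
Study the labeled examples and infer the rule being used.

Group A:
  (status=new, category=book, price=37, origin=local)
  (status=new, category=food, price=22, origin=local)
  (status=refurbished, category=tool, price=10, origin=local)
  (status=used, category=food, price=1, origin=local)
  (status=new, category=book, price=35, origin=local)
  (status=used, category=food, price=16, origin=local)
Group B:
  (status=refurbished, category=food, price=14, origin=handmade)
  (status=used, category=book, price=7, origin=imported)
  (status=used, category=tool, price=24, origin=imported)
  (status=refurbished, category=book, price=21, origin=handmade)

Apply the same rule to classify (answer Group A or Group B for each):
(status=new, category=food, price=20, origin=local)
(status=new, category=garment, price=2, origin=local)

Group A, Group A

The distinguishing property — origin is local — holds for all the 'Group A' cases and none of the 'Group B' cases.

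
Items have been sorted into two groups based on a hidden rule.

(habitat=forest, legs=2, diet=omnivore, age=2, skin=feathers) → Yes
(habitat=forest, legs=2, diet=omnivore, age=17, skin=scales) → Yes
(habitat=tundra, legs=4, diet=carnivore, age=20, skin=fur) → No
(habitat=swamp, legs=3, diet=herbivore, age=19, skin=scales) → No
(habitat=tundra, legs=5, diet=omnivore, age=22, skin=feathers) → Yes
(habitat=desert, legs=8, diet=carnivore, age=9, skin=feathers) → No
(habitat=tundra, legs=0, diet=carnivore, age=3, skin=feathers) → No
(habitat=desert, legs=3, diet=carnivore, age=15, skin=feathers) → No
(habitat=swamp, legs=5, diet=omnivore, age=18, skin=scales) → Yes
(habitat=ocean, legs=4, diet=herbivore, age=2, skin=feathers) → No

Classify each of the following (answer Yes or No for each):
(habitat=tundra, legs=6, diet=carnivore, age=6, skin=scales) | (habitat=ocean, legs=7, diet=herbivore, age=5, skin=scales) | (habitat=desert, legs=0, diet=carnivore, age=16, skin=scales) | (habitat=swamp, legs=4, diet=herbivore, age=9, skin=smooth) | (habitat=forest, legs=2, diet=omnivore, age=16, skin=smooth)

The common property of the 'Yes' items is: diet is omnivore. No 'No' item has it.
(habitat=tundra, legs=6, diet=carnivore, age=6, skin=scales) — diet is carnivore, hence No. (habitat=ocean, legs=7, diet=herbivore, age=5, skin=scales) — diet is herbivore, hence No. (habitat=desert, legs=0, diet=carnivore, age=16, skin=scales) — diet is carnivore, hence No. (habitat=swamp, legs=4, diet=herbivore, age=9, skin=smooth) — diet is herbivore, hence No. (habitat=forest, legs=2, diet=omnivore, age=16, skin=smooth) — diet is omnivore, hence Yes.

No, No, No, No, Yes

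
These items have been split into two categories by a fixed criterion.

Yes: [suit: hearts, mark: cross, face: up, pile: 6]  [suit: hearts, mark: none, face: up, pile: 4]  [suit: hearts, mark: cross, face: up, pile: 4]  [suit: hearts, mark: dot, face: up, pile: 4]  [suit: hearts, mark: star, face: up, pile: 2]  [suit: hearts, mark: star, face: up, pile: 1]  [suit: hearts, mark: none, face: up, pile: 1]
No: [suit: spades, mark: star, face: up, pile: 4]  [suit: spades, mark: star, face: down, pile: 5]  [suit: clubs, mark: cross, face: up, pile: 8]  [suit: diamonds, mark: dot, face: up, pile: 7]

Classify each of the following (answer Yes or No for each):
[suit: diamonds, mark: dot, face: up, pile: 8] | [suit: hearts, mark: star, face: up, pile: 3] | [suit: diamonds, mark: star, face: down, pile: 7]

No, Yes, No

Rule: suit is hearts. This holds for each 'Yes' example and fails for each 'No' one.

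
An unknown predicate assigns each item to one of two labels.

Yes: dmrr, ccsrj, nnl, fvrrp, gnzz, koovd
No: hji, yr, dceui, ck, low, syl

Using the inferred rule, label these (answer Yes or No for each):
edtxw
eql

No, No

The pattern is that an item is 'Yes' exactly when: has a double letter.
edtxw: No (no doubled letter). eql: No (no doubled letter).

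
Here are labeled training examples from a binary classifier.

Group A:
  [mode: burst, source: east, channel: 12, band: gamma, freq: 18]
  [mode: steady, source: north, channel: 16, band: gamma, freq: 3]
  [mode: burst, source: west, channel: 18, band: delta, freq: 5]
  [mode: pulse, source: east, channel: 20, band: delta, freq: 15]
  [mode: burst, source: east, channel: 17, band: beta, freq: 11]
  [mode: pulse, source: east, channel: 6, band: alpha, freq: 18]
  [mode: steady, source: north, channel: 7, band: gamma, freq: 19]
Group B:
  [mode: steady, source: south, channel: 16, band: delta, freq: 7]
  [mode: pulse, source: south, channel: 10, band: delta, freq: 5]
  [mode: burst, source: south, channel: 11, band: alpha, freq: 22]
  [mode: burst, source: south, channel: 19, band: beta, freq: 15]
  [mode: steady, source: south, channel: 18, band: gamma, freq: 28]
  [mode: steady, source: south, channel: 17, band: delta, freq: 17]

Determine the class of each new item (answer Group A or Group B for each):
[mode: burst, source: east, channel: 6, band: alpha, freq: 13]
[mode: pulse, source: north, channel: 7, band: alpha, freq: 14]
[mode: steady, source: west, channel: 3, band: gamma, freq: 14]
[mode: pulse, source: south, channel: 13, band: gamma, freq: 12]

Group A, Group A, Group A, Group B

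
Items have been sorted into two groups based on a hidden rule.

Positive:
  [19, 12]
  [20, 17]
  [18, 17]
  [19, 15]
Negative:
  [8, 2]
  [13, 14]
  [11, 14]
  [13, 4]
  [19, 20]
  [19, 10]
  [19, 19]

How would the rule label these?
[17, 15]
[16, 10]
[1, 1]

The common property of the 'Positive' items is: first > second AND sum ≥ 31. No 'Negative' item has it.

Positive, Negative, Negative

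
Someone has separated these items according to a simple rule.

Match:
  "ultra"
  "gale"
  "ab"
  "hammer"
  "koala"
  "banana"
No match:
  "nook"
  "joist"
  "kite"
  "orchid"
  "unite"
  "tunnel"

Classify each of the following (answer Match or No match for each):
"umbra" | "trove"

Match, No match

One predicate separates the groups cleanly: contains 'a'.
"umbra": has 'a' — qualifies, so Match. "trove": no 'a' — fails the rule, so No match.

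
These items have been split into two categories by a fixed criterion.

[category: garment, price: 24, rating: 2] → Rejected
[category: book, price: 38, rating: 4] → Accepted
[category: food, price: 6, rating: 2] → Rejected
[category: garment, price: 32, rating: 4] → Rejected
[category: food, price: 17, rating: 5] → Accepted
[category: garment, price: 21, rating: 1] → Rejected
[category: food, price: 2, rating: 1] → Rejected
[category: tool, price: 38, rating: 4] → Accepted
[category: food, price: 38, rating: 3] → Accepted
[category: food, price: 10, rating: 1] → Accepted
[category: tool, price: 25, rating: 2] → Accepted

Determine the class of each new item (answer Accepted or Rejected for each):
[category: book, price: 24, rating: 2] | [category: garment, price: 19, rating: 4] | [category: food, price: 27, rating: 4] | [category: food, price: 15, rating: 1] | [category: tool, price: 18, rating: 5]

Accepted, Rejected, Accepted, Accepted, Accepted

The distinguishing property — category is not garment AND price ≥ 10 — holds for all the 'Accepted' cases and none of the 'Rejected' cases.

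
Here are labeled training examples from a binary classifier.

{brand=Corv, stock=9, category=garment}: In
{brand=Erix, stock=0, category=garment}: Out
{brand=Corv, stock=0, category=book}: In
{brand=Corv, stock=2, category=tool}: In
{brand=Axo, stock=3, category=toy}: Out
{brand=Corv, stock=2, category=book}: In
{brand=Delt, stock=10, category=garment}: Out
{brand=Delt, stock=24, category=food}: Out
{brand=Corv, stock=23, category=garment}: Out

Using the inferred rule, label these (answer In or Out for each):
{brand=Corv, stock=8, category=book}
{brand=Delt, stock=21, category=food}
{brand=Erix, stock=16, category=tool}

In, Out, Out

The pattern is that an item is 'In' exactly when: brand is Corv AND stock ≤ 9.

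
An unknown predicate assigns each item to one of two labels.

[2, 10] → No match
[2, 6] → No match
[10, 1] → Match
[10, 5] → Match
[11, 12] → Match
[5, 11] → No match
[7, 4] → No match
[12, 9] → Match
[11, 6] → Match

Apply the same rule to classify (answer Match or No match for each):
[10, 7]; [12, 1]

Match, Match

The simplest hypothesis consistent with all the labels is: first ≥ 9.
[10, 7]: first 10 — matches, so Match.
[12, 1]: first 12 — matches, so Match.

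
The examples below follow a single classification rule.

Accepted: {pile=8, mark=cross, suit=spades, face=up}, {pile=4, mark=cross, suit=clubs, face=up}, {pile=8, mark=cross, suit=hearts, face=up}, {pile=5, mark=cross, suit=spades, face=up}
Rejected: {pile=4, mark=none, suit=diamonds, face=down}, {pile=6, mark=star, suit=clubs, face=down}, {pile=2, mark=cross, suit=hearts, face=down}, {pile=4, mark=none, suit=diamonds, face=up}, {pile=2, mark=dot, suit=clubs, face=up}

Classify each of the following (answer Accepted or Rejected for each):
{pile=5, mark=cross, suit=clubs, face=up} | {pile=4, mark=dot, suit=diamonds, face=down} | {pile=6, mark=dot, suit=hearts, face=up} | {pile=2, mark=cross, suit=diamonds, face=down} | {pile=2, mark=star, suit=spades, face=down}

A rule that fits every label: face is up AND mark is cross — true of each 'Accepted' example, false of each 'Rejected' one.
{pile=5, mark=cross, suit=clubs, face=up}: Accepted (face is up, mark is cross).
{pile=4, mark=dot, suit=diamonds, face=down}: Rejected (face is down, mark is dot).
{pile=6, mark=dot, suit=hearts, face=up}: Rejected (face is up, mark is dot).
{pile=2, mark=cross, suit=diamonds, face=down}: Rejected (face is down, mark is cross).
{pile=2, mark=star, suit=spades, face=down}: Rejected (face is down, mark is star).

Accepted, Rejected, Rejected, Rejected, Rejected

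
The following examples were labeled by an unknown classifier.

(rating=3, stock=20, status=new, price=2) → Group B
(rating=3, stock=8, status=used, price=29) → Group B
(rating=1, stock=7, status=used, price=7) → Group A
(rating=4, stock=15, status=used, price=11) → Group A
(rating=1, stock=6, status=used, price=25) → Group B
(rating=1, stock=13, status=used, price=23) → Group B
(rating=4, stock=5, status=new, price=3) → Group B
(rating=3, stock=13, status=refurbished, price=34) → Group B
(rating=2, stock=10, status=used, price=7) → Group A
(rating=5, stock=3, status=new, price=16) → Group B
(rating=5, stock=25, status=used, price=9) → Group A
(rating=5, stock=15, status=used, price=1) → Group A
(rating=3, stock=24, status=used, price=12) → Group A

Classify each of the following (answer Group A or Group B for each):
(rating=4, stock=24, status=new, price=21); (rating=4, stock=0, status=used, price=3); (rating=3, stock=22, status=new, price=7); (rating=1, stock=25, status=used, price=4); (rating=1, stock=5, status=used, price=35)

Group B, Group A, Group B, Group A, Group B

The rule appears to be: status is used AND price ≤ 12.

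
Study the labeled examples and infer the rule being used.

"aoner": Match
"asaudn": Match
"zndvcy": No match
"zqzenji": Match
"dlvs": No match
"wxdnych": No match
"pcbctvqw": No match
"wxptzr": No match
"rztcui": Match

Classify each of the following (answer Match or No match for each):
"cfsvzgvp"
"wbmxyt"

No match, No match

The common property of the 'Match' items is: has ≥ 1 vowels. No 'No match' item has it.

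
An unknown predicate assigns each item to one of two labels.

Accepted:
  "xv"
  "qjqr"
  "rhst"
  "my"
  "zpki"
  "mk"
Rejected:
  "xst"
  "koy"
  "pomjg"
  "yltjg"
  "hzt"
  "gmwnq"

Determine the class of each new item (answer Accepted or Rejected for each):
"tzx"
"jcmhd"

Comparing the two groups points to one rule — even length.
Rejected: "tzx", since length 3. Rejected: "jcmhd", since length 5.

Rejected, Rejected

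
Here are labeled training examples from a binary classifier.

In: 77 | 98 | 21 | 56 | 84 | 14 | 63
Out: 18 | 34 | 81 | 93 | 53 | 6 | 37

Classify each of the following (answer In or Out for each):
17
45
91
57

Out, Out, In, Out

Comparing the two groups points to one rule — multiple of 7.
17: Out (17 = 7·2 + 3).
45: Out (45 = 7·6 + 3).
91: In (91 = 7·13).
57: Out (57 = 7·8 + 1).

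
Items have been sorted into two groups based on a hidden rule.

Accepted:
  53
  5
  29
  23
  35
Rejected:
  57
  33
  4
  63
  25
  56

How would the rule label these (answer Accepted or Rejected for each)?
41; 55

Accepted, Rejected

The rule appears to be: ≡ 5 (mod 6).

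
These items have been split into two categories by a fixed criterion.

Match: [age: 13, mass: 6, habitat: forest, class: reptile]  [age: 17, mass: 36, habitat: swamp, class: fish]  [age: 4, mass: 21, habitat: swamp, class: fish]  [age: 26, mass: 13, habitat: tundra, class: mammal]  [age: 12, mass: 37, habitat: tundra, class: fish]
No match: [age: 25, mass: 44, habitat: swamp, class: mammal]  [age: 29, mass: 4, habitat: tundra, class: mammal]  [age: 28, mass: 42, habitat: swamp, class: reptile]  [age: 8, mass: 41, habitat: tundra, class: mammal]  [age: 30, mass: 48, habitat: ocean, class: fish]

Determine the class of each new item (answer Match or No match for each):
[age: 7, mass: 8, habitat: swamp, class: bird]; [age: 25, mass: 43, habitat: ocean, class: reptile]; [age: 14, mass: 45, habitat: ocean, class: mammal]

Match, No match, No match

A rule that fits every label: age ≤ 26 AND mass ≤ 37 — true of each 'Match' example, false of each 'No match' one.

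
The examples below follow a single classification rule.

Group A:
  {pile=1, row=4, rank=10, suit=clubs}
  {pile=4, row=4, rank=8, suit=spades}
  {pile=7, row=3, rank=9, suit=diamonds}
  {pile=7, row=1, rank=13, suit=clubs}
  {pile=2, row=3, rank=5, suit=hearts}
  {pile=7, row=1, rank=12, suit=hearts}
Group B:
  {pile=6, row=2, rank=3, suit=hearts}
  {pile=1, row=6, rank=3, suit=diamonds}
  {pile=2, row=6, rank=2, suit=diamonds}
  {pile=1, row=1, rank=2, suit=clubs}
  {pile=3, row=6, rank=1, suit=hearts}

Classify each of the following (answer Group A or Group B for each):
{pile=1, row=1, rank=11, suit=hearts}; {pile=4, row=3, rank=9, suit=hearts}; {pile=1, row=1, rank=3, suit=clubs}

Group A, Group A, Group B

The rule appears to be: rank ≥ 5.
Group A: {pile=1, row=1, rank=11, suit=hearts}, since rank = 11. Group A: {pile=4, row=3, rank=9, suit=hearts}, since rank = 9. Group B: {pile=1, row=1, rank=3, suit=clubs}, since rank = 3.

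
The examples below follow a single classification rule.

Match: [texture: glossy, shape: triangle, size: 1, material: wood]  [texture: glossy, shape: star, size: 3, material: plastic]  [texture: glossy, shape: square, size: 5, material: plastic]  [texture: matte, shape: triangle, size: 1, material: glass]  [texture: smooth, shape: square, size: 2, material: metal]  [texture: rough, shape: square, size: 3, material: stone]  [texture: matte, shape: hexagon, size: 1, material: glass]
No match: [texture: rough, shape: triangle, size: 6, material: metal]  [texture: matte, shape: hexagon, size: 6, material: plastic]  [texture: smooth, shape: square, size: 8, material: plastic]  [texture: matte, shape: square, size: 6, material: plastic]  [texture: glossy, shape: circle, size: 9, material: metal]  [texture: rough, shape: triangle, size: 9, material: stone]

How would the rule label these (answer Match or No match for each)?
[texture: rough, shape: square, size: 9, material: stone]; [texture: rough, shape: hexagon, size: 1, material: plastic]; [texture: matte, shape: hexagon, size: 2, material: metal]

No match, Match, Match

The rule appears to be: size ≤ 5.
[texture: rough, shape: square, size: 9, material: stone]: No match (size = 9).
[texture: rough, shape: hexagon, size: 1, material: plastic]: Match (size = 1).
[texture: matte, shape: hexagon, size: 2, material: metal]: Match (size = 2).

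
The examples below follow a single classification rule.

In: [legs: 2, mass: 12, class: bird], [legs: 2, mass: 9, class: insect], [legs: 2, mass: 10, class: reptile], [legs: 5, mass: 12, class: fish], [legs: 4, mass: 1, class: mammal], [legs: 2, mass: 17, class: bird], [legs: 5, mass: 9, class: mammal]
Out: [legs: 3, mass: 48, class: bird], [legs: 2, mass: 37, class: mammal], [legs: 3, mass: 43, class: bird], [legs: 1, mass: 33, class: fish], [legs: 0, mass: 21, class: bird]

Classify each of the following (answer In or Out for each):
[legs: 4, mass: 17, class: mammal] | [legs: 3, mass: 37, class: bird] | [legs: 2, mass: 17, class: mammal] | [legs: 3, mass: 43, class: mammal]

In, Out, In, Out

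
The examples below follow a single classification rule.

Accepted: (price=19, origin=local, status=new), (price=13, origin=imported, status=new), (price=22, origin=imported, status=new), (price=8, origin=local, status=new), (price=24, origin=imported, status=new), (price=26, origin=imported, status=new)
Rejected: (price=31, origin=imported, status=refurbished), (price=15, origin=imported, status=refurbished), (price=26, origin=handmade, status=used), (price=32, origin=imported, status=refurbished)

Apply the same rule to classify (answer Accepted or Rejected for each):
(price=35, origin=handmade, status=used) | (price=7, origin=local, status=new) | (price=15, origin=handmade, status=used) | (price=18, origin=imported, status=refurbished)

Rule: status is new. This holds for each 'Accepted' example and fails for each 'Rejected' one.
(price=35, origin=handmade, status=used): status is used, fails the rule → Rejected. (price=7, origin=local, status=new): status is new, qualifies → Accepted. (price=15, origin=handmade, status=used): status is used, fails the rule → Rejected. (price=18, origin=imported, status=refurbished): status is refurbished, fails the rule → Rejected.

Rejected, Accepted, Rejected, Rejected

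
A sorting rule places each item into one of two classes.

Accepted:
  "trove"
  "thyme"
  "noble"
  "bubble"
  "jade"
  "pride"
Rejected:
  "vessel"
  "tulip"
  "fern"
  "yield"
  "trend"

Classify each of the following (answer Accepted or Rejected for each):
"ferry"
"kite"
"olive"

'Accepted' ⟺ ends with 'e'.
Rejected: "ferry", since ends with 'y'. Accepted: "kite", since ends with 'e'. Accepted: "olive", since ends with 'e'.

Rejected, Accepted, Accepted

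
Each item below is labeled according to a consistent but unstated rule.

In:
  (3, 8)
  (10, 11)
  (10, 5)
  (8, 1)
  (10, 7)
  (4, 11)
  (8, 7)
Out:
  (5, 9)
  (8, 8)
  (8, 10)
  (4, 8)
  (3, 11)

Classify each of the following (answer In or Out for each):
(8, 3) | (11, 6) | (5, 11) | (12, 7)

Every 'In' example satisfies: sum is odd. None of the 'Out' examples do.
(8, 3): 8+3 = 11 — qualifies, so In.
(11, 6): 11+6 = 17 — qualifies, so In.
(5, 11): 5+11 = 16 — does not pass, so Out.
(12, 7): 12+7 = 19 — qualifies, so In.

In, In, Out, In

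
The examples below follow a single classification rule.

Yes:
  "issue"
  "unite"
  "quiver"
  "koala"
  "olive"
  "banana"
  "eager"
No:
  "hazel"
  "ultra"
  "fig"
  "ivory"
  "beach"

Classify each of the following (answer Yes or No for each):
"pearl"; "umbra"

No, No

The common property of the 'Yes' items is: has ≥ 3 vowels. No 'No' item has it.
"pearl": No (2 vowels).
"umbra": No (2 vowels).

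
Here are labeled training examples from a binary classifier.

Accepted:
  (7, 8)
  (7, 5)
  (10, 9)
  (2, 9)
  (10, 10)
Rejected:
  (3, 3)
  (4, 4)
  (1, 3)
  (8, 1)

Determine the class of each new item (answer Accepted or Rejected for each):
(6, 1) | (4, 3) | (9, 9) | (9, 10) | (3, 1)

Rejected, Rejected, Accepted, Accepted, Rejected

The rule appears to be: sum ≥ 11.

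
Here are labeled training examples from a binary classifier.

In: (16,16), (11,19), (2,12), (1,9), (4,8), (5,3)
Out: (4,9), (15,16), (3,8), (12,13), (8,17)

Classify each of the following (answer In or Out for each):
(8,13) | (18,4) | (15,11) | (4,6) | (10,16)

Out, In, In, In, In

A rule that fits every label: sum is even — true of each 'In' example, false of each 'Out' one.
(8,13): 8+13 = 21, fails the rule → Out. (18,4): 18+4 = 22, checks out → In. (15,11): 15+11 = 26, checks out → In. (4,6): 4+6 = 10, checks out → In. (10,16): 10+16 = 26, checks out → In.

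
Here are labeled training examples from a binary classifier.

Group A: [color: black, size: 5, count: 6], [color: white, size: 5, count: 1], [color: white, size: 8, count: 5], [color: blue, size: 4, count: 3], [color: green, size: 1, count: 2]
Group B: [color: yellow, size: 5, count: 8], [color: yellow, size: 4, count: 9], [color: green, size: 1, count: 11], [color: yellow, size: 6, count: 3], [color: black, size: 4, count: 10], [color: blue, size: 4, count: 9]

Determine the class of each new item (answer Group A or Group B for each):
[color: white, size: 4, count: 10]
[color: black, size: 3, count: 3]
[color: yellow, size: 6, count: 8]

Group B, Group A, Group B

One predicate separates the groups cleanly: count ≤ 6 AND size ≠ 6.
[color: white, size: 4, count: 10] — count = 10, size = 4, hence Group B. [color: black, size: 3, count: 3] — count = 3, size = 3, hence Group A. [color: yellow, size: 6, count: 8] — count = 8, size = 6, hence Group B.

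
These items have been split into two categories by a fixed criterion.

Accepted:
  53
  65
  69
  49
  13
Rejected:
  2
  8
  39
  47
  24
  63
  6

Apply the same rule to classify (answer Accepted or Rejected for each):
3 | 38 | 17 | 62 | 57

Rule: ≡ 1 (mod 4). This holds for each 'Accepted' example and fails for each 'Rejected' one.
Rejected: 3, since 3 mod 4 = 3. Rejected: 38, since 38 mod 4 = 2. Accepted: 17, since 17 mod 4 = 1. Rejected: 62, since 62 mod 4 = 2. Accepted: 57, since 57 mod 4 = 1.

Rejected, Rejected, Accepted, Rejected, Accepted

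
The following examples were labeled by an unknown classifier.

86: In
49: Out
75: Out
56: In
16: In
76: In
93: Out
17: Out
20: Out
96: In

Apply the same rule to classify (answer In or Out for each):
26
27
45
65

In, Out, Out, Out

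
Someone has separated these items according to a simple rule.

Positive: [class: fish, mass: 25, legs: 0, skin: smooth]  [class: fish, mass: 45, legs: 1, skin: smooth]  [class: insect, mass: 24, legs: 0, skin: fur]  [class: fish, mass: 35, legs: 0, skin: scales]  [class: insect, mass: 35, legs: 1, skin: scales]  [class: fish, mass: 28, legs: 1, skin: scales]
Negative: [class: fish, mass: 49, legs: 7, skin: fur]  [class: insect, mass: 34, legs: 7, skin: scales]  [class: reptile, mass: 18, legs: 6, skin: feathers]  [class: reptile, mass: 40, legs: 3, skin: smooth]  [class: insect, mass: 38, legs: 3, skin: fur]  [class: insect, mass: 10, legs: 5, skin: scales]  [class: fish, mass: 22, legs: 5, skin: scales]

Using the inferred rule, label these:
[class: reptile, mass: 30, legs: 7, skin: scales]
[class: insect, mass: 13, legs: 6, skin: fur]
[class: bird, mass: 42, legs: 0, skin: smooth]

Negative, Negative, Positive

The distinguishing property — legs ≤ 1 — holds for all the 'Positive' cases and none of the 'Negative' cases.
[class: reptile, mass: 30, legs: 7, skin: scales] → legs = 7 → Negative. [class: insect, mass: 13, legs: 6, skin: fur] → legs = 6 → Negative. [class: bird, mass: 42, legs: 0, skin: smooth] → legs = 0 → Positive.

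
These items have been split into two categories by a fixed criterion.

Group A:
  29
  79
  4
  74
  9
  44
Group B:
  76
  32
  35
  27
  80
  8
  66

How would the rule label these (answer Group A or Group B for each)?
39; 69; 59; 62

Looking at the examples, the only property every 'Group A' case has and every 'Group B' case lacks is: ≡ 4 (mod 5).

Group A, Group A, Group A, Group B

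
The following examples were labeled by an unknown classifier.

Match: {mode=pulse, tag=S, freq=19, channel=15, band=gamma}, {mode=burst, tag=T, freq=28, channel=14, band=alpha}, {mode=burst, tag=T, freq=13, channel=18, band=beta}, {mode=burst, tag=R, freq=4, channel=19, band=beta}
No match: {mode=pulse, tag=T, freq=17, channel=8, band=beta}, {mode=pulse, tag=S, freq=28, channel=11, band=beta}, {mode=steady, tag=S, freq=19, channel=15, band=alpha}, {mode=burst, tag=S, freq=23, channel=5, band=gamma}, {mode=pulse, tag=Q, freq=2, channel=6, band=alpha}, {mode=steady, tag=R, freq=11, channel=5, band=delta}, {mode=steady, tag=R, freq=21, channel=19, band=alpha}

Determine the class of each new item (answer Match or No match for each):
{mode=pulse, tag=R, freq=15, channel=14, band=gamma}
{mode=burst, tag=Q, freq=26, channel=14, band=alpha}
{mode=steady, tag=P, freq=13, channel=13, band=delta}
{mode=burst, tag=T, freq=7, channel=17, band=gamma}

Match, Match, No match, Match

All 'Match' examples share one property — mode is not steady AND channel ≥ 14 — and every 'No match' example lacks it.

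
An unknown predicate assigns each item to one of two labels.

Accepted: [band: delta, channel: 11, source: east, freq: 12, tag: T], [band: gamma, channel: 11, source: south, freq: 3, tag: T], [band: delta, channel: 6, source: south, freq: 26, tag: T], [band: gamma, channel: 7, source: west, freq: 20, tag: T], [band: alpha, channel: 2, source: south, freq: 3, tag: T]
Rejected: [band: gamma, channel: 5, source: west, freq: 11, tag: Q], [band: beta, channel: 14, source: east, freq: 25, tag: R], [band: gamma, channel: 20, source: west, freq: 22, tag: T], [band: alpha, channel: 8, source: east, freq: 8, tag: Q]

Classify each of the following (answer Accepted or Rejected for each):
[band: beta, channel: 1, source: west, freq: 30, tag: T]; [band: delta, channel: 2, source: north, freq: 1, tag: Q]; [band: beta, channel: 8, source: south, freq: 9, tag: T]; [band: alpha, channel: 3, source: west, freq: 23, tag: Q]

Accepted, Rejected, Accepted, Rejected

The distinguishing property — tag is T AND channel ≤ 11 — holds for all the 'Accepted' cases and none of the 'Rejected' cases.
Accepted: [band: beta, channel: 1, source: west, freq: 30, tag: T], since tag is T, channel = 1. Rejected: [band: delta, channel: 2, source: north, freq: 1, tag: Q], since tag is Q, channel = 2. Accepted: [band: beta, channel: 8, source: south, freq: 9, tag: T], since tag is T, channel = 8. Rejected: [band: alpha, channel: 3, source: west, freq: 23, tag: Q], since tag is Q, channel = 3.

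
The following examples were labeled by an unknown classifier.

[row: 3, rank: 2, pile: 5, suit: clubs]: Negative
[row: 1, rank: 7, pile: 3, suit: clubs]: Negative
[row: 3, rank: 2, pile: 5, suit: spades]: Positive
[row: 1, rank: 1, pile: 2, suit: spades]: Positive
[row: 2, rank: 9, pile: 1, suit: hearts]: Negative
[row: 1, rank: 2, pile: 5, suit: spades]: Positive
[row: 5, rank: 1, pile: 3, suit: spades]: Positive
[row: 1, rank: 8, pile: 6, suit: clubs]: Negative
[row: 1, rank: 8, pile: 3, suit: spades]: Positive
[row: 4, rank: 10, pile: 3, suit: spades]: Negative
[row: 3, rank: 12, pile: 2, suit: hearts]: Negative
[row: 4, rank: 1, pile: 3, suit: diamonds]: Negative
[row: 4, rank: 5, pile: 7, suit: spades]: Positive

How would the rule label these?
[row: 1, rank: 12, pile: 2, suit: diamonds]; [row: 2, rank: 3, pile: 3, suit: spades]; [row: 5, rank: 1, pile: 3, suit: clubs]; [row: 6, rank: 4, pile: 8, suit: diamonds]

Negative, Positive, Negative, Negative

One predicate separates the groups cleanly: suit is spades AND rank ≤ 8.
[row: 1, rank: 12, pile: 2, suit: diamonds] — suit is diamonds, rank = 12, hence Negative. [row: 2, rank: 3, pile: 3, suit: spades] — suit is spades, rank = 3, hence Positive. [row: 5, rank: 1, pile: 3, suit: clubs] — suit is clubs, rank = 1, hence Negative. [row: 6, rank: 4, pile: 8, suit: diamonds] — suit is diamonds, rank = 4, hence Negative.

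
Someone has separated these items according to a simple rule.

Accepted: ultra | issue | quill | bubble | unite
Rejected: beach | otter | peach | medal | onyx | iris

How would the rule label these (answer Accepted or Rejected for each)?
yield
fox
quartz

Checking candidate rules against both groups, what survives is: contains 'u'.

Rejected, Rejected, Accepted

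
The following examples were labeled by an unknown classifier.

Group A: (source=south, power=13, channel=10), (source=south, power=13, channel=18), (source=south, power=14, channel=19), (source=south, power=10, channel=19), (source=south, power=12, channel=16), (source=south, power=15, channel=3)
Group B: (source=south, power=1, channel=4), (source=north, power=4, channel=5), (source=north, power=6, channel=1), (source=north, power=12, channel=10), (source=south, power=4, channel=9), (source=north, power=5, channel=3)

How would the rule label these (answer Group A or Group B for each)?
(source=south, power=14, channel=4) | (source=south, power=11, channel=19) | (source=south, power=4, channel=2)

Group A, Group A, Group B

The rule appears to be: source is south AND power ≥ 5.
(source=south, power=14, channel=4): source is south, power = 14, matches → Group A.
(source=south, power=11, channel=19): source is south, power = 11, matches → Group A.
(source=south, power=4, channel=2): source is south, power = 4, doesn't match → Group B.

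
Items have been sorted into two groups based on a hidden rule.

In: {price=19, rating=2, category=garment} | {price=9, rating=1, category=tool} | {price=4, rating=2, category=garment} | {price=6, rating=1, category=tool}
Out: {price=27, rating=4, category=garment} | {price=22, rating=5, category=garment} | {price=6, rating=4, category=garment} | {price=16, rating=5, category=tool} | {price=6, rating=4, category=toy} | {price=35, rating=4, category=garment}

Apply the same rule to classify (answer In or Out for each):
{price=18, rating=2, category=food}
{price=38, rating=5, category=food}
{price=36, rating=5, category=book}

A rule that fits every label: rating ≤ 2 — true of each 'In' example, false of each 'Out' one.
{price=18, rating=2, category=food} — rating = 2, hence In. {price=38, rating=5, category=food} — rating = 5, hence Out. {price=36, rating=5, category=book} — rating = 5, hence Out.

In, Out, Out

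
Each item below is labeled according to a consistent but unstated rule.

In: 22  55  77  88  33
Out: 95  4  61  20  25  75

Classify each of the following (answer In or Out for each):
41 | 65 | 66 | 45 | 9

Out, Out, In, Out, Out

The common property of the 'In' items is: multiple of 11. No 'Out' item has it.
41 — 41 = 11·3 + 8, hence Out.
65 — 65 = 11·5 + 10, hence Out.
66 — 66 = 11·6, hence In.
45 — 45 = 11·4 + 1, hence Out.
9 — 9 = 11·0 + 9, hence Out.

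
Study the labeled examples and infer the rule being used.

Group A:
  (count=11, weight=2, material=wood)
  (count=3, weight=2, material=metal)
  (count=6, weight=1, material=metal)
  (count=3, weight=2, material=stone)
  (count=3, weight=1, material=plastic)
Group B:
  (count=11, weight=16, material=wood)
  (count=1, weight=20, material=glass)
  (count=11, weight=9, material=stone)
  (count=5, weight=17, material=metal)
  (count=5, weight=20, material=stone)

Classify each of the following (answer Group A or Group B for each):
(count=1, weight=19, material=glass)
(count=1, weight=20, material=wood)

Group B, Group B

All 'Group A' examples share one property — weight ≤ 2 — and every 'Group B' example lacks it.
Group B: (count=1, weight=19, material=glass), since weight = 19. Group B: (count=1, weight=20, material=wood), since weight = 20.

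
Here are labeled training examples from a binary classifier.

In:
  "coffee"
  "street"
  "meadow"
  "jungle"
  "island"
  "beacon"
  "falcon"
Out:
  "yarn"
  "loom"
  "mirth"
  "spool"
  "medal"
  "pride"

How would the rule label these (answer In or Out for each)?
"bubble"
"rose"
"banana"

In, Out, In

The pattern is that an item is 'In' exactly when: length 6.
"bubble" — length 6, hence In.
"rose" — length 4, hence Out.
"banana" — length 6, hence In.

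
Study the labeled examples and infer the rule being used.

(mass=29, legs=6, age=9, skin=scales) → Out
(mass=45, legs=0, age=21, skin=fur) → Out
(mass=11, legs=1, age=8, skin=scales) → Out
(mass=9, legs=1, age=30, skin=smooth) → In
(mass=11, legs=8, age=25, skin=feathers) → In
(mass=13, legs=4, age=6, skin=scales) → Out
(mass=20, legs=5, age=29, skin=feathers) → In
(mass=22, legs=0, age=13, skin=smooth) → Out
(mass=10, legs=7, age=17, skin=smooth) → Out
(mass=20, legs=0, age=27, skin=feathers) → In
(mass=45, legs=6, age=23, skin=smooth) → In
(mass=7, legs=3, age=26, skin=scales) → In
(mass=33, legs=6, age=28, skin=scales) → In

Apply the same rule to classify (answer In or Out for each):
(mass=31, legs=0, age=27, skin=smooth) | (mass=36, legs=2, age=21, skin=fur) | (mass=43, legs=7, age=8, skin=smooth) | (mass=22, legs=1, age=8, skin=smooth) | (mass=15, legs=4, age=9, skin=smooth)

In, Out, Out, Out, Out

The distinguishing property — age ≥ 23 — holds for all the 'In' cases and none of the 'Out' cases.
(mass=31, legs=0, age=27, skin=smooth): age = 27, has this property → In.
(mass=36, legs=2, age=21, skin=fur): age = 21, does not satisfy this → Out.
(mass=43, legs=7, age=8, skin=smooth): age = 8, does not satisfy this → Out.
(mass=22, legs=1, age=8, skin=smooth): age = 8, does not satisfy this → Out.
(mass=15, legs=4, age=9, skin=smooth): age = 9, does not satisfy this → Out.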